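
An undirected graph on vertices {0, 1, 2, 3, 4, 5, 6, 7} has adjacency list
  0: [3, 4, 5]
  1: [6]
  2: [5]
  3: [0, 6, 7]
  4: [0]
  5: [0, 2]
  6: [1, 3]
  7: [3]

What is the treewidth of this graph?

A width-1 tree decomposition is:
Bags: B1 = {0, 3}  B2 = {0, 5}  B3 = {3, 7}  B4 = {0, 4}  B5 = {3, 6}  B6 = {2, 5}  B7 = {1, 6}
Tree: B1–B2, B1–B3, B2–B4, B1–B5, B2–B6, B5–B7
The largest bag has 2 vertices, giving width 1; this decomposition certifies tw(G) ≤ 1. Since G has at least one edge (e.g. 3–0), it is not an edgeless graph, so tw(G) ≥ 1. Combining the bounds, tw(G) = 1.

1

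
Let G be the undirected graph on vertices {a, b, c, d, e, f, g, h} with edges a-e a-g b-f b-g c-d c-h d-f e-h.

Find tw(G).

A width-2 tree decomposition is:
Bags: B1 = {a, e, h}  B2 = {a, c, h}  B3 = {a, c, d}  B4 = {a, d, f}  B5 = {a, b, f}  B6 = {a, b, g}
Tree: B1–B2, B2–B3, B3–B4, B4–B5, B5–B6
Every bag has size at most 3, so the width is 3 − 1 = 2 and tw(G) ≤ 2. The edges a–e–h–c–d–f–b–g–a form a cycle, so G is not a tree and its treewidth is at least 2. The upper and lower bounds meet at 2, so that is the treewidth.

2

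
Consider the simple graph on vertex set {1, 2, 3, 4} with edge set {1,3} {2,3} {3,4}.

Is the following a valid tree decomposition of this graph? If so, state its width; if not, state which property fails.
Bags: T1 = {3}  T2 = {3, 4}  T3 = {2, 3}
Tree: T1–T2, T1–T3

A tree decomposition must satisfy three properties: every vertex lies in some bag; for every edge, both endpoints lie together in some bag; and for every vertex, the bags containing it form a connected subtree. Here vertex 1 appears in no bag, so the decomposition is invalid.

No — vertex 1 appears in no bag.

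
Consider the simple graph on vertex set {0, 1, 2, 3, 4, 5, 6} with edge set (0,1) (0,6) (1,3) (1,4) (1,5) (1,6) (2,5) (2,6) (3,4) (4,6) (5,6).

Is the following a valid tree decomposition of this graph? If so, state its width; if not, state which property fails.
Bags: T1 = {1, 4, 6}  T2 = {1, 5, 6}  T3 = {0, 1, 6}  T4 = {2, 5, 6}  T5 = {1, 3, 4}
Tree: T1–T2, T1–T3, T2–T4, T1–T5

Vertex coverage: the bags together contain {0, 1, 2, 3, 4, 5, 6}, the full vertex set. Edge coverage: each edge of G has both endpoints in at least one bag. Running intersection: for every vertex, the bags containing it form a connected subtree. All three properties hold, so this is a valid tree decomposition of width max|bag| − 1 = 2, and hence tw(G) ≤ 2.

Yes; width 2.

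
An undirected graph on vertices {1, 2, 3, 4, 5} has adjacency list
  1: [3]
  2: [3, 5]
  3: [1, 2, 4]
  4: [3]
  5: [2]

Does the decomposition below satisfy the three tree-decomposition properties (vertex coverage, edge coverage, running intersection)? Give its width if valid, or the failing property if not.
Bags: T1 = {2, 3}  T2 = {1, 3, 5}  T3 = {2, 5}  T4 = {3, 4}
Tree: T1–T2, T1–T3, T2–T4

A tree decomposition must satisfy three properties: every vertex lies in some bag; for every edge, both endpoints lie together in some bag; and for every vertex, the bags containing it form a connected subtree. Here bags containing vertex 5 are not connected in the tree, so the decomposition is invalid.

No — bags containing vertex 5 are not connected in the tree.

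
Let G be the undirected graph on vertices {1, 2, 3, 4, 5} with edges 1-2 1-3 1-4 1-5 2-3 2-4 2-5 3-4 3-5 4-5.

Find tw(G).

A width-4 tree decomposition is:
Bags: B1 = {1, 2, 3, 4, 5}
Tree: (single bag)
A single bag containing all 5 vertices is trivially a valid decomposition of width 4. On the other hand G contains the 5-clique {1, 2, 3, 4, 5}. A clique must lie in a single bag of any decomposition, so no decomposition can have width below 4. Combining the bounds, tw(G) = 4.

4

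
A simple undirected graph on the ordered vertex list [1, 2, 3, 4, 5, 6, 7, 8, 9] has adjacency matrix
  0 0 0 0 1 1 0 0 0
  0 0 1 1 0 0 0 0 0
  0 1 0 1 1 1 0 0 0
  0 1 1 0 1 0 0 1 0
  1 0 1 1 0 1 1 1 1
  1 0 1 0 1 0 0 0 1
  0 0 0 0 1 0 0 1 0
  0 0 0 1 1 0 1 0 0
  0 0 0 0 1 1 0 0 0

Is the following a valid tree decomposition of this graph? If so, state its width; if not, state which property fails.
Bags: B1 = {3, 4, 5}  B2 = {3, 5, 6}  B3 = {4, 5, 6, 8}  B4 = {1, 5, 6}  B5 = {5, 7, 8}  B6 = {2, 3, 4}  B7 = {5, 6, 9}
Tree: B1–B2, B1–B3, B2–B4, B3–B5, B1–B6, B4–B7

No — bags containing vertex 6 are not connected in the tree.

A tree decomposition must satisfy three properties: every vertex lies in some bag; for every edge, both endpoints lie together in some bag; and for every vertex, the bags containing it form a connected subtree. Here bags containing vertex 6 are not connected in the tree, so the decomposition is invalid.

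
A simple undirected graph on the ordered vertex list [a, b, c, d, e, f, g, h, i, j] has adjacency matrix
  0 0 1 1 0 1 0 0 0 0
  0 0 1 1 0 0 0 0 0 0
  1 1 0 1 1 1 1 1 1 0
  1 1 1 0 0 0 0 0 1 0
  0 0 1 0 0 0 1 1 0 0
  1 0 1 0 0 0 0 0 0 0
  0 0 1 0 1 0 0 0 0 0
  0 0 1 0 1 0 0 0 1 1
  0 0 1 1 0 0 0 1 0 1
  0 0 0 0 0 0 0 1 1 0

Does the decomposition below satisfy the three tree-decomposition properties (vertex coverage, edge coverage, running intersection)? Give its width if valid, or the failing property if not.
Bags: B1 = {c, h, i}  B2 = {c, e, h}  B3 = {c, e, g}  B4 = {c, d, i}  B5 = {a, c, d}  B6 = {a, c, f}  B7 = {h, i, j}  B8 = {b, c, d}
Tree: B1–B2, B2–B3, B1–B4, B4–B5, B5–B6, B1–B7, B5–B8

Yes; width 2.

Checking the three conditions: (i) the bags cover all of {a, b, c, d, e, f, g, h, i, j}; (ii) for each edge, some bag contains both endpoints; (iii) the bags containing any fixed vertex form a subtree. All hold, so the decomposition is valid with width 3 − 1 = 2.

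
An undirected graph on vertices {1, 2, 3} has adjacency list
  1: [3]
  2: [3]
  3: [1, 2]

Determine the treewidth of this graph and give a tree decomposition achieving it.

Treewidth 1.
One optimal decomposition is:
Bags: B1 = {1, 3}  B2 = {2, 3}
Tree: B1–B2

Each bag holds 2 vertices, so the decomposition has width 1, which upper-bounds the treewidth. Since G has at least one edge (e.g. 1–3), it is not an edgeless graph, so tw(G) ≥ 1. Combining the bounds, tw(G) = 1.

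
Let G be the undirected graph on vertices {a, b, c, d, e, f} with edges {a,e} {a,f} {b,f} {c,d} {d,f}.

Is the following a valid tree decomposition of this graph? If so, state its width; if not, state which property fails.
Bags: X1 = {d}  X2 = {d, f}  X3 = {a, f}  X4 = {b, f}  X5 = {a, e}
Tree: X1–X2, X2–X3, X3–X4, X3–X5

No — vertex c appears in no bag.

A tree decomposition must satisfy three properties: every vertex lies in some bag; for every edge, both endpoints lie together in some bag; and for every vertex, the bags containing it form a connected subtree. Here vertex c appears in no bag, so the decomposition is invalid.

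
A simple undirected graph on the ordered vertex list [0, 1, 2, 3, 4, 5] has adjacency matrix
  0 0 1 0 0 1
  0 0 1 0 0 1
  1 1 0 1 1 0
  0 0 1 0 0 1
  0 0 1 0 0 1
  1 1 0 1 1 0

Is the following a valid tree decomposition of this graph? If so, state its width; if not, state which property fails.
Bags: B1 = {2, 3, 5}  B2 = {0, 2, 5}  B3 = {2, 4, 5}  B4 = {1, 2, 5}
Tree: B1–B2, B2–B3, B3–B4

Yes; width 2.

Checking the three conditions: (i) the bags cover all of {0, 1, 2, 3, 4, 5}; (ii) for each edge, some bag contains both endpoints; (iii) the bags containing any fixed vertex form a subtree. All hold, so the decomposition is valid with width 3 − 1 = 2.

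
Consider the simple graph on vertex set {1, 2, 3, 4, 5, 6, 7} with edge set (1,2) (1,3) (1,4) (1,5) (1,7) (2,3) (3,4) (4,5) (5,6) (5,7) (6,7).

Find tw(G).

2

A width-2 tree decomposition is:
Bags: B1 = {1, 2, 3}  B2 = {1, 3, 4}  B3 = {1, 4, 5}  B4 = {1, 5, 7}  B5 = {5, 6, 7}
Tree: B1–B2, B2–B3, B3–B4, B4–B5
Every bag has size at most 3, so the width is 3 − 1 = 2 and tw(G) ≤ 2. For the lower bound, the 3 vertices {1, 2, 3} are pairwise adjacent, and any tree decomposition puts a clique entirely inside one bag — forcing width ≥ 2. Hence tw(G) = 2 exactly.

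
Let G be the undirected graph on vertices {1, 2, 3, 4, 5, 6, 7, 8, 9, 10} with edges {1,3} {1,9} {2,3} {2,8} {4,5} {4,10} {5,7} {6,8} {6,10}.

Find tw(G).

A width-1 tree decomposition is:
Bags: B1 = {1, 9}  B2 = {1, 3}  B3 = {2, 3}  B4 = {2, 8}  B5 = {6, 8}  B6 = {6, 10}  B7 = {4, 10}  B8 = {4, 5}  B9 = {5, 7}
Tree: B1–B2, B2–B3, B3–B4, B4–B5, B5–B6, B6–B7, B7–B8, B8–B9
The largest bag has 2 vertices, giving width 1; this decomposition certifies tw(G) ≤ 1. Since G has at least one edge (e.g. 9–1), it is not an edgeless graph, so tw(G) ≥ 1. Hence tw(G) = 1 exactly.

1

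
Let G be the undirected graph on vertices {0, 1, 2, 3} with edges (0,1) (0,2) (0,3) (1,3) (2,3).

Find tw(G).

A width-2 tree decomposition is:
Bags: B1 = {0, 2, 3}  B2 = {0, 1, 3}
Tree: B1–B2
Every bag has size at most 3, so the width is 3 − 1 = 2 and tw(G) ≤ 2. Conversely, {0, 1, 3} is a clique of size 3, and the vertices of any clique must share a bag in every tree decomposition; so some bag has ≥ 3 vertices and tw(G) ≥ 2. The upper and lower bounds meet at 2, so that is the treewidth.

2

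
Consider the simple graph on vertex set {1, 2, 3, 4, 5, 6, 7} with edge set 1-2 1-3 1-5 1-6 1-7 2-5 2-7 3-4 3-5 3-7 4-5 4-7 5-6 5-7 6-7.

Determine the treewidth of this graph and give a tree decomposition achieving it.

Every bag has size at most 4, so the width is 4 − 1 = 3 and tw(G) ≤ 3. For the lower bound, the 4 vertices {1, 2, 5, 7} are pairwise adjacent, and any tree decomposition puts a clique entirely inside one bag — forcing width ≥ 3. Therefore the treewidth is 3.

Treewidth 3.
One optimal decomposition is:
Bags: B1 = {1, 3, 5, 7}  B2 = {1, 5, 6, 7}  B3 = {3, 4, 5, 7}  B4 = {1, 2, 5, 7}
Tree: B1–B2, B1–B3, B1–B4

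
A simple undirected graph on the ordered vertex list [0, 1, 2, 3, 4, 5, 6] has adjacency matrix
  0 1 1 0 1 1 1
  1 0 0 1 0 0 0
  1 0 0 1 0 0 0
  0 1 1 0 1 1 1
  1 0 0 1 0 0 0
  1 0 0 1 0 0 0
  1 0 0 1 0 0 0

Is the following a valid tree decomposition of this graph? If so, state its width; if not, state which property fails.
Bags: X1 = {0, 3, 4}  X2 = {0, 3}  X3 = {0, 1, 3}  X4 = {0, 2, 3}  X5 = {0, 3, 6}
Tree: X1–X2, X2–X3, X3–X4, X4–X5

A tree decomposition must satisfy three properties: every vertex lies in some bag; for every edge, both endpoints lie together in some bag; and for every vertex, the bags containing it form a connected subtree. Here vertex 5 appears in no bag, so the decomposition is invalid.

No — vertex 5 appears in no bag.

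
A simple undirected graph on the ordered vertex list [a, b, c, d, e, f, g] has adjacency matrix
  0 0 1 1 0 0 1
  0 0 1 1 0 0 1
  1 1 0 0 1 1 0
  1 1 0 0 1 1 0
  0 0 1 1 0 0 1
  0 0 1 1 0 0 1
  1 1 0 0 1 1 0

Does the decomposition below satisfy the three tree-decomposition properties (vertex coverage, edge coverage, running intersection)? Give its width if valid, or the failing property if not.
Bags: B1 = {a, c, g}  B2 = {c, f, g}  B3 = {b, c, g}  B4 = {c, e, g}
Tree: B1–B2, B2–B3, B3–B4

No — vertex d appears in no bag.

A tree decomposition must satisfy three properties: every vertex lies in some bag; for every edge, both endpoints lie together in some bag; and for every vertex, the bags containing it form a connected subtree. Here vertex d appears in no bag, so the decomposition is invalid.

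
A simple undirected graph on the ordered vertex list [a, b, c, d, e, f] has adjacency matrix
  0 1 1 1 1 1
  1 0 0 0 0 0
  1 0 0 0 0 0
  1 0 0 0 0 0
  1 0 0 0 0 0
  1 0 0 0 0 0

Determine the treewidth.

A width-1 tree decomposition is:
Bags: B1 = {a, b}  B2 = {a, d}  B3 = {a, e}  B4 = {a, c}  B5 = {a, f}
Tree: B1–B2, B1–B3, B3–B4, B2–B5
Every bag has size at most 2, so the width is 2 − 1 = 1 and tw(G) ≤ 1. G has an edge, so its treewidth is at least 1. Hence tw(G) = 1 exactly.

1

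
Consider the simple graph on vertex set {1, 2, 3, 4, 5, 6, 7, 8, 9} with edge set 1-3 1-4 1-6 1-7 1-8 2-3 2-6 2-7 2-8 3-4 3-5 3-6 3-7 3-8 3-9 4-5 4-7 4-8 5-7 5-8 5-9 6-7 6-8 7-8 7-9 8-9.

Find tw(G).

A width-4 tree decomposition is:
Bags: B1 = {3, 4, 5, 7, 8}  B2 = {1, 3, 4, 7, 8}  B3 = {1, 3, 6, 7, 8}  B4 = {3, 5, 7, 8, 9}  B5 = {2, 3, 6, 7, 8}
Tree: B1–B2, B2–B3, B1–B4, B3–B5
The largest bag has 5 vertices, giving width 4; this decomposition certifies tw(G) ≤ 4. On the other hand G contains the 5-clique {1, 3, 4, 7, 8}. A clique must lie in a single bag of any decomposition, so no decomposition can have width below 4. Therefore the treewidth is 4.

4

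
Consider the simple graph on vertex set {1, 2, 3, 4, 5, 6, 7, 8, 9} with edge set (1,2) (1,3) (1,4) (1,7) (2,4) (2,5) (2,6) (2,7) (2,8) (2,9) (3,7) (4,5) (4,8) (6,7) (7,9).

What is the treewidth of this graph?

A width-2 tree decomposition is:
Bags: B1 = {2, 7, 9}  B2 = {1, 2, 7}  B3 = {1, 3, 7}  B4 = {1, 2, 4}  B5 = {2, 4, 8}  B6 = {2, 6, 7}  B7 = {2, 4, 5}
Tree: B1–B2, B2–B3, B2–B4, B4–B5, B2–B6, B5–B7
The largest bag has 3 vertices, giving width 2; this decomposition certifies tw(G) ≤ 2. On the other hand G contains the 3-clique {2, 7, 9}. A clique must lie in a single bag of any decomposition, so no decomposition can have width below 2. Therefore the treewidth is 2.

2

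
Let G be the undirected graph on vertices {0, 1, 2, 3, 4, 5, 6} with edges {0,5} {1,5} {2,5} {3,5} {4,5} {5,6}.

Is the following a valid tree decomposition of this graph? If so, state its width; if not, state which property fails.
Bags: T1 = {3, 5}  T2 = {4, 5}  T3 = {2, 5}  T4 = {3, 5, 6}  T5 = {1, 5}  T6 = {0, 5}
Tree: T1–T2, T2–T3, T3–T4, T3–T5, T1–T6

A tree decomposition must satisfy three properties: every vertex lies in some bag; for every edge, both endpoints lie together in some bag; and for every vertex, the bags containing it form a connected subtree. Here bags containing vertex 3 are not connected in the tree, so the decomposition is invalid.

No — bags containing vertex 3 are not connected in the tree.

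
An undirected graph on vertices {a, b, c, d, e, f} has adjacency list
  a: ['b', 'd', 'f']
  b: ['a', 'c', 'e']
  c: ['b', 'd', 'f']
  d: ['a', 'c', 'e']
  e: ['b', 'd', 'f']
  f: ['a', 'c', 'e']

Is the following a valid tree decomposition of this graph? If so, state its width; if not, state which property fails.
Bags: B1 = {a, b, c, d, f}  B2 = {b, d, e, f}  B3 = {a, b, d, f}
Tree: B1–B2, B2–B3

No — bags containing vertex a are not connected in the tree.

A tree decomposition must satisfy three properties: every vertex lies in some bag; for every edge, both endpoints lie together in some bag; and for every vertex, the bags containing it form a connected subtree. Here bags containing vertex a are not connected in the tree, so the decomposition is invalid.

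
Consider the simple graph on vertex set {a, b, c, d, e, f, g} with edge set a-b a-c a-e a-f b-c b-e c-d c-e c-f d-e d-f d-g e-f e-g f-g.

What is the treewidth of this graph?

A width-3 tree decomposition is:
Bags: B1 = {a, c, e, f}  B2 = {c, d, e, f}  B3 = {d, e, f, g}  B4 = {a, b, c, e}
Tree: B1–B2, B2–B3, B1–B4
Every bag has size at most 4, so the width is 4 − 1 = 3 and tw(G) ≤ 3. For the lower bound, the 4 vertices {d, e, f, g} are pairwise adjacent, and any tree decomposition puts a clique entirely inside one bag — forcing width ≥ 3. Combining the bounds, tw(G) = 3.

3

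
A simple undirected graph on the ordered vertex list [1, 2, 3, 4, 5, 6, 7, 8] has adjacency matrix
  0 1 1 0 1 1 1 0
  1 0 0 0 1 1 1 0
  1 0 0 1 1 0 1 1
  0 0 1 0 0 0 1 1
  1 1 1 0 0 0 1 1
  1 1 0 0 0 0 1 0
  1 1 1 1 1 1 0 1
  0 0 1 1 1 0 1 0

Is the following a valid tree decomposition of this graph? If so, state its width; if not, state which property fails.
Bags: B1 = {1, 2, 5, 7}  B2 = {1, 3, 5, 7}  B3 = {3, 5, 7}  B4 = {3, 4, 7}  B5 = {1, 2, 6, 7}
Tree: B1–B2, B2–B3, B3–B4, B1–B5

No — vertex 8 appears in no bag.

A tree decomposition must satisfy three properties: every vertex lies in some bag; for every edge, both endpoints lie together in some bag; and for every vertex, the bags containing it form a connected subtree. Here vertex 8 appears in no bag, so the decomposition is invalid.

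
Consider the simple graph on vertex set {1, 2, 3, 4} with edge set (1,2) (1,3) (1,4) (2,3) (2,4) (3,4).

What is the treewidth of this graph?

A width-3 tree decomposition is:
Bags: B1 = {1, 2, 3, 4}
Tree: (single bag)
A single bag containing all 4 vertices is trivially a valid decomposition of width 3. For the lower bound, the 4 vertices {1, 2, 3, 4} are pairwise adjacent, and any tree decomposition puts a clique entirely inside one bag — forcing width ≥ 3. Combining the bounds, tw(G) = 3.

3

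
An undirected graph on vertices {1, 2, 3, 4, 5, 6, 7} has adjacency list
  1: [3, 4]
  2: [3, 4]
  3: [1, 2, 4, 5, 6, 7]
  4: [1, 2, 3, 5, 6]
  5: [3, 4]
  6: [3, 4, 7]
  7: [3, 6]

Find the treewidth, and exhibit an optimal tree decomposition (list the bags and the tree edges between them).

Each bag holds 3 vertices, so the decomposition has width 2, which upper-bounds the treewidth. Conversely, {1, 3, 4} is a clique of size 3, and the vertices of any clique must share a bag in every tree decomposition; so some bag has ≥ 3 vertices and tw(G) ≥ 2. Hence tw(G) = 2 exactly.

Treewidth 2.
One optimal decomposition is:
Bags: B1 = {3, 4, 5}  B2 = {3, 4, 6}  B3 = {1, 3, 4}  B4 = {2, 3, 4}  B5 = {3, 6, 7}
Tree: B1–B2, B2–B3, B3–B4, B2–B5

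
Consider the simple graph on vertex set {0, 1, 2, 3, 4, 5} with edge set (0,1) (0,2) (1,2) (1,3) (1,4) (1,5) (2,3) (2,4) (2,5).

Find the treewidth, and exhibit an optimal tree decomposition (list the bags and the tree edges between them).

Treewidth 2.
One optimal decomposition is:
Bags: B1 = {0, 1, 2}  B2 = {1, 2, 3}  B3 = {1, 2, 5}  B4 = {1, 2, 4}
Tree: B1–B2, B2–B3, B3–B4

Each bag holds 3 vertices, so the decomposition has width 2, which upper-bounds the treewidth. Conversely, {0, 1, 2} is a clique of size 3, and the vertices of any clique must share a bag in every tree decomposition; so some bag has ≥ 3 vertices and tw(G) ≥ 2. Hence tw(G) = 2 exactly.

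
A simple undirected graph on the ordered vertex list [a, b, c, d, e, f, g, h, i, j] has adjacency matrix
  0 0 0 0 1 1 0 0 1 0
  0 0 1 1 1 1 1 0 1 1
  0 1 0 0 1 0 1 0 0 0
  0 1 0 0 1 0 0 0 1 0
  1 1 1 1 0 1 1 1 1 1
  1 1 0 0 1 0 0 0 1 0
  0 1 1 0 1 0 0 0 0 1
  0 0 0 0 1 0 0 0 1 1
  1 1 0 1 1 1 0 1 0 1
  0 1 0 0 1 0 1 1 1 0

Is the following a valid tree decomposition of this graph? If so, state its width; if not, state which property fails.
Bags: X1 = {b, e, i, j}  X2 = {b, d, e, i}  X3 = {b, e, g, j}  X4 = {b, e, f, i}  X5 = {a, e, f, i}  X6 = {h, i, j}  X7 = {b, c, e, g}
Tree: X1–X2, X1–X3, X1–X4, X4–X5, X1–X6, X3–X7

No — edge (e,h) lies in no bag.

A tree decomposition must satisfy three properties: every vertex lies in some bag; for every edge, both endpoints lie together in some bag; and for every vertex, the bags containing it form a connected subtree. Here edge (e,h) lies in no bag, so the decomposition is invalid.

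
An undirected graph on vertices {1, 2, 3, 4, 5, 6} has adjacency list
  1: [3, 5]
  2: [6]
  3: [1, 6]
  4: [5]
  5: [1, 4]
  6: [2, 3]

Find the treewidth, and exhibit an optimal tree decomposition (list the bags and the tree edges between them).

Treewidth 1.
One such decomposition:
Bags: B1 = {4, 5}  B2 = {1, 5}  B3 = {1, 3}  B4 = {3, 6}  B5 = {2, 6}
Tree: B1–B2, B2–B3, B3–B4, B4–B5

The largest bag has 2 vertices, giving width 1; this decomposition certifies tw(G) ≤ 1. Any graph with an edge has treewidth ≥ 1, and G has the edge 4–5. Therefore the treewidth is 1.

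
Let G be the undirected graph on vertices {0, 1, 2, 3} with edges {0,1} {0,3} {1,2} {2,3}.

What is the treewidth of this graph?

2

A width-2 tree decomposition is:
Bags: B1 = {0, 1, 2}  B2 = {0, 2, 3}
Tree: B1–B2
Every bag has size at most 3, so the width is 3 − 1 = 2 and tw(G) ≤ 2. For the lower bound, G contains the cycle 2–1–0–3–2, so G is not a forest; only forests have treewidth ≤ 1, hence tw(G) ≥ 2. Therefore the treewidth is 2.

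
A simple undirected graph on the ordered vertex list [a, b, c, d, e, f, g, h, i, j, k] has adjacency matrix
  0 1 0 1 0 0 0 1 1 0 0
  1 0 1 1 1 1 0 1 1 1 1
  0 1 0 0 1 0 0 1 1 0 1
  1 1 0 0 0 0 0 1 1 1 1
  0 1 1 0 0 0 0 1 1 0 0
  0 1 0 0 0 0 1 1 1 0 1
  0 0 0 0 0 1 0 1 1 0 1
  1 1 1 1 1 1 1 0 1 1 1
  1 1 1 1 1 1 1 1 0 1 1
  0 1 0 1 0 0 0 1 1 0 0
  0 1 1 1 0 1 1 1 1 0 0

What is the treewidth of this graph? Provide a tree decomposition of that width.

Each bag holds 5 vertices, so the decomposition has width 4, which upper-bounds the treewidth. Conversely, {f, g, h, i, k} is a clique of size 5, and the vertices of any clique must share a bag in every tree decomposition; so some bag has ≥ 5 vertices and tw(G) ≥ 4. Combining the bounds, tw(G) = 4.

Treewidth 4.
One optimal decomposition is:
Bags: B1 = {b, c, h, i, k}  B2 = {b, d, h, i, k}  B3 = {a, b, d, h, i}  B4 = {b, f, h, i, k}  B5 = {b, d, h, i, j}  B6 = {b, c, e, h, i}  B7 = {f, g, h, i, k}
Tree: B1–B2, B2–B3, B2–B4, B2–B5, B1–B6, B4–B7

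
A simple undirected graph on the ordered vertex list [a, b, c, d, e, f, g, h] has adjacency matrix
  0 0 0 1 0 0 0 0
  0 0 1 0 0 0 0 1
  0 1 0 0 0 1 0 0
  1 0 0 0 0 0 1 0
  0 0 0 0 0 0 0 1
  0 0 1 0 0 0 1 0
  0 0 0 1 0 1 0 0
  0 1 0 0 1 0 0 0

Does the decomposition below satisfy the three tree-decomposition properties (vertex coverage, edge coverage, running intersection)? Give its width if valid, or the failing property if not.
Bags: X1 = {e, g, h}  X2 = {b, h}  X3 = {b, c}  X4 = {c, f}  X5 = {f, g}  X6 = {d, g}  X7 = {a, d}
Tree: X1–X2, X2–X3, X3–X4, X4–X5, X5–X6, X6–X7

A tree decomposition must satisfy three properties: every vertex lies in some bag; for every edge, both endpoints lie together in some bag; and for every vertex, the bags containing it form a connected subtree. Here bags containing vertex g are not connected in the tree, so the decomposition is invalid.

No — bags containing vertex g are not connected in the tree.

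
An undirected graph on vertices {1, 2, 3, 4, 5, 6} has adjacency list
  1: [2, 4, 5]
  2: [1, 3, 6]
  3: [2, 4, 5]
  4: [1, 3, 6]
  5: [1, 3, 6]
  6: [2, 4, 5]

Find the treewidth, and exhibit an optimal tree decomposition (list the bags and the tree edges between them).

Every bag has size at most 4, so the width is 4 − 1 = 3 and tw(G) ≤ 3. For the lower bound: the 4 vertex sets {1,4}, {5,6}, {2}, {3} are disjoint, each induces a connected subgraph, and every pair is joined by at least one edge of G. Contracting each set to a single vertex therefore yields K_{4} as a minor, and since treewidth is minor-monotone, tw(G) ≥ tw(K_{4}) = 3. The upper and lower bounds meet at 3, so that is the treewidth.

Treewidth 3.
One optimal decomposition is:
Bags: B1 = {1, 2, 4, 5}  B2 = {2, 4, 5, 6}  B3 = {2, 3, 4, 5}
Tree: B1–B2, B2–B3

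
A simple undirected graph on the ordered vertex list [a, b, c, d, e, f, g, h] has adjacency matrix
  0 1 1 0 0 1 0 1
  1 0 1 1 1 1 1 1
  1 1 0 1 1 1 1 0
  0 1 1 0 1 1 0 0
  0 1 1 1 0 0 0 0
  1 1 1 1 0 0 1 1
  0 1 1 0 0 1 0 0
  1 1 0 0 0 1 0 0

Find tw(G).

A width-3 tree decomposition is:
Bags: B1 = {a, b, f, h}  B2 = {a, b, c, f}  B3 = {b, c, d, f}  B4 = {b, c, d, e}  B5 = {b, c, f, g}
Tree: B1–B2, B2–B3, B3–B4, B2–B5
The largest bag has 4 vertices, giving width 3; this decomposition certifies tw(G) ≤ 3. On the other hand G contains the 4-clique {b, c, d, e}. A clique must lie in a single bag of any decomposition, so no decomposition can have width below 3. Therefore the treewidth is 3.

3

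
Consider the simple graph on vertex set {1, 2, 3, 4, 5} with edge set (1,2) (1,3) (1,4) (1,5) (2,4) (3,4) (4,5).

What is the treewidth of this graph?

A width-2 tree decomposition is:
Bags: B1 = {1, 4, 5}  B2 = {1, 3, 4}  B3 = {1, 2, 4}
Tree: B1–B2, B2–B3
The largest bag has 3 vertices, giving width 2; this decomposition certifies tw(G) ≤ 2. For the lower bound, the 3 vertices {1, 2, 4} are pairwise adjacent, and any tree decomposition puts a clique entirely inside one bag — forcing width ≥ 2. Combining the bounds, tw(G) = 2.

2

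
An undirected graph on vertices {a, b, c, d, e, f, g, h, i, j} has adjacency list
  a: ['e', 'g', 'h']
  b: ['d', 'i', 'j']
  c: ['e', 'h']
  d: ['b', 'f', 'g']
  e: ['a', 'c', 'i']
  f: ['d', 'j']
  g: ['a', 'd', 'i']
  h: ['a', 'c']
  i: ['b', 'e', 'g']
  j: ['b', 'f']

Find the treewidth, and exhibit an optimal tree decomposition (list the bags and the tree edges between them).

Treewidth 2.
Bags: B1 = {a, c, h}  B2 = {a, c, e}  B3 = {a, e, g}  B4 = {e, g, i}  B5 = {d, g, i}  B6 = {b, d, i}  B7 = {b, d, f}  B8 = {b, f, j}
Tree: B1–B2, B2–B3, B3–B4, B4–B5, B5–B6, B6–B7, B7–B8

The largest bag has 3 vertices, giving width 2; this decomposition certifies tw(G) ≤ 2. For the lower bound, G contains the cycle h–c–e–a–h, so G is not a forest; only forests have treewidth ≤ 1, hence tw(G) ≥ 2. Therefore the treewidth is 2.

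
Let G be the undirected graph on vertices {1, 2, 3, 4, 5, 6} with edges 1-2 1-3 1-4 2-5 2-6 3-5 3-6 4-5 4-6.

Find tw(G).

A width-3 tree decomposition is:
Bags: B1 = {2, 3, 4, 6}  B2 = {2, 3, 4, 5}  B3 = {1, 2, 3, 4}
Tree: B1–B2, B2–B3
Each bag holds 4 vertices, so the decomposition has width 3, which upper-bounds the treewidth. For the lower bound: the 4 vertex sets {3,6}, {4,5}, {2}, {1} are disjoint, each induces a connected subgraph, and every pair is joined by at least one edge of G. Contracting each set to a single vertex therefore yields K_{4} as a minor, and since treewidth is minor-monotone, tw(G) ≥ tw(K_{4}) = 3. The upper and lower bounds meet at 3, so that is the treewidth.

3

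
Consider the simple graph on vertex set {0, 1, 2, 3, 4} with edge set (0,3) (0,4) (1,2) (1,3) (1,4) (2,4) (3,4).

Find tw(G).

2

A width-2 tree decomposition is:
Bags: B1 = {1, 3, 4}  B2 = {0, 3, 4}  B3 = {1, 2, 4}
Tree: B1–B2, B1–B3
Every bag has size at most 3, so the width is 3 − 1 = 2 and tw(G) ≤ 2. Conversely, {0, 3, 4} is a clique of size 3, and the vertices of any clique must share a bag in every tree decomposition; so some bag has ≥ 3 vertices and tw(G) ≥ 2. Therefore the treewidth is 2.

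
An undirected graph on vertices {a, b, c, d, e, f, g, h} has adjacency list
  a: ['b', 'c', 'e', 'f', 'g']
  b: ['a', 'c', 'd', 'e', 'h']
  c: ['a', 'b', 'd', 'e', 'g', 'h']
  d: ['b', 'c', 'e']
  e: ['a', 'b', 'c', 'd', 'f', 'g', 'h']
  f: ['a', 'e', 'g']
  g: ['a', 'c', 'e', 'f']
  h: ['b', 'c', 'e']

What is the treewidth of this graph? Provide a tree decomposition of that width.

Treewidth 3.
One optimal decomposition is:
Bags: B1 = {a, c, e, g}  B2 = {a, e, f, g}  B3 = {a, b, c, e}  B4 = {b, c, d, e}  B5 = {b, c, e, h}
Tree: B1–B2, B1–B3, B3–B4, B3–B5

The largest bag has 4 vertices, giving width 3; this decomposition certifies tw(G) ≤ 3. On the other hand G contains the 4-clique {a, c, e, g}. A clique must lie in a single bag of any decomposition, so no decomposition can have width below 3. Therefore the treewidth is 3.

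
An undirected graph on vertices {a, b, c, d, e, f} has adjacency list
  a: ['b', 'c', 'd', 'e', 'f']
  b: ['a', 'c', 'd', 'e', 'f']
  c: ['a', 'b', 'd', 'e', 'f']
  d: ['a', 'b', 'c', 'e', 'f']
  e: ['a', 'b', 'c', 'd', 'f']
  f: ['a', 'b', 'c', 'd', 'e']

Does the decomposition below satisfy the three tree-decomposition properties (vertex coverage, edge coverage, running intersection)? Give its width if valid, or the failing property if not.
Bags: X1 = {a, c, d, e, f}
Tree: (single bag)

No — vertex b appears in no bag.

A tree decomposition must satisfy three properties: every vertex lies in some bag; for every edge, both endpoints lie together in some bag; and for every vertex, the bags containing it form a connected subtree. Here vertex b appears in no bag, so the decomposition is invalid.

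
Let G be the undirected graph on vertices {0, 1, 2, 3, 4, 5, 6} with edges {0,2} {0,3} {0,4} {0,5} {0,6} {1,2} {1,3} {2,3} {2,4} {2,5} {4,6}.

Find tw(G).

A width-2 tree decomposition is:
Bags: B1 = {0, 2, 4}  B2 = {0, 2, 3}  B3 = {0, 4, 6}  B4 = {1, 2, 3}  B5 = {0, 2, 5}
Tree: B1–B2, B1–B3, B2–B4, B2–B5
Each bag holds 3 vertices, so the decomposition has width 2, which upper-bounds the treewidth. Conversely, {0, 2, 3} is a clique of size 3, and the vertices of any clique must share a bag in every tree decomposition; so some bag has ≥ 3 vertices and tw(G) ≥ 2. The upper and lower bounds meet at 2, so that is the treewidth.

2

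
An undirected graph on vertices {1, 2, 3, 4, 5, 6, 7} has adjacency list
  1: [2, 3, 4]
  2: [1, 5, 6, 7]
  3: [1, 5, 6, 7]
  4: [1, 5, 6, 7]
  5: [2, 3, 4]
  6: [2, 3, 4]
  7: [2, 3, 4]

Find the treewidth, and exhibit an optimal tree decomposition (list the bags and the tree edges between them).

Every bag has size at most 4, so the width is 4 − 1 = 3 and tw(G) ≤ 3. For the lower bound: the 4 vertex sets {2,6}, {4,7}, {3}, {5} are disjoint, each induces a connected subgraph, and every pair is joined by at least one edge of G. Contracting each set to a single vertex therefore yields K_{4} as a minor, and since treewidth is minor-monotone, tw(G) ≥ tw(K_{4}) = 3. Hence tw(G) = 3 exactly.

Treewidth 3.
Bags: B1 = {2, 3, 4, 6}  B2 = {2, 3, 4, 7}  B3 = {2, 3, 4, 5}  B4 = {1, 2, 3, 4}
Tree: B1–B2, B2–B3, B3–B4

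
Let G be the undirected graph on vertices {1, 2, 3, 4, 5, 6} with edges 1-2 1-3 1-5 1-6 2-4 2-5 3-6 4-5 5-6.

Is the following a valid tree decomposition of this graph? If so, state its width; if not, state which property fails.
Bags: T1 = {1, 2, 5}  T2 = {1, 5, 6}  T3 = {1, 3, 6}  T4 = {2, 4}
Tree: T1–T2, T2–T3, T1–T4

A tree decomposition must satisfy three properties: every vertex lies in some bag; for every edge, both endpoints lie together in some bag; and for every vertex, the bags containing it form a connected subtree. Here edge (5,4) lies in no bag, so the decomposition is invalid.

No — edge (5,4) lies in no bag.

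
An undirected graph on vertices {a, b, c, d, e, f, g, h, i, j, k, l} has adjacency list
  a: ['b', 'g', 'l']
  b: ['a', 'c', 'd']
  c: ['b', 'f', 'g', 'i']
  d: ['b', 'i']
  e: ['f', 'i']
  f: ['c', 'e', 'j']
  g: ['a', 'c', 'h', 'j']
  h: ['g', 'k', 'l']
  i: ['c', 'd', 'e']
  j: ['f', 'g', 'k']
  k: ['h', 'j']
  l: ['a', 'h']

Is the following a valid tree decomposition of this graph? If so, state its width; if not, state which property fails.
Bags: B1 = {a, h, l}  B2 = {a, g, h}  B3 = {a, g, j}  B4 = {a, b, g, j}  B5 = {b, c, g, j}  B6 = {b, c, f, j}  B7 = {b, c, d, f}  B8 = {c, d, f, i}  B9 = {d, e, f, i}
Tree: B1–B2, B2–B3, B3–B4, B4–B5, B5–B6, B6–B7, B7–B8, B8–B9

No — vertex k appears in no bag.

A tree decomposition must satisfy three properties: every vertex lies in some bag; for every edge, both endpoints lie together in some bag; and for every vertex, the bags containing it form a connected subtree. Here vertex k appears in no bag, so the decomposition is invalid.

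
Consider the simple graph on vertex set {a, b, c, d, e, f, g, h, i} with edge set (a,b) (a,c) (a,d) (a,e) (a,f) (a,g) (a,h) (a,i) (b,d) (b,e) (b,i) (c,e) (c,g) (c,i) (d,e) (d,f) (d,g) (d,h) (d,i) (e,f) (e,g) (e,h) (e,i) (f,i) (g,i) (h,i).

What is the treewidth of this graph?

4

A width-4 tree decomposition is:
Bags: B1 = {a, d, e, f, i}  B2 = {a, d, e, g, i}  B3 = {a, d, e, h, i}  B4 = {a, b, d, e, i}  B5 = {a, c, e, g, i}
Tree: B1–B2, B2–B3, B3–B4, B2–B5
Each bag holds 5 vertices, so the decomposition has width 4, which upper-bounds the treewidth. Conversely, {a, d, e, g, i} is a clique of size 5, and the vertices of any clique must share a bag in every tree decomposition; so some bag has ≥ 5 vertices and tw(G) ≥ 4. The upper and lower bounds meet at 4, so that is the treewidth.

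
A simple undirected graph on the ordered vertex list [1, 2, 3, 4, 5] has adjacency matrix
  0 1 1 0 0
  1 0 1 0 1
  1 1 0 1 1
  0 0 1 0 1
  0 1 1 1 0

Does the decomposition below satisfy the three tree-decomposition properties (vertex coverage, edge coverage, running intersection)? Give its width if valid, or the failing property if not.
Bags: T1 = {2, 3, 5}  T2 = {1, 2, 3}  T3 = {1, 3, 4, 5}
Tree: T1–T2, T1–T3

A tree decomposition must satisfy three properties: every vertex lies in some bag; for every edge, both endpoints lie together in some bag; and for every vertex, the bags containing it form a connected subtree. Here bags containing vertex 1 are not connected in the tree, so the decomposition is invalid.

No — bags containing vertex 1 are not connected in the tree.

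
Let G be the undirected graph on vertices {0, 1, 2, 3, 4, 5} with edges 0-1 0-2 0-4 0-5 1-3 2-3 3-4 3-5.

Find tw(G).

2

A width-2 tree decomposition is:
Bags: B1 = {0, 2, 3}  B2 = {0, 3, 5}  B3 = {0, 1, 3}  B4 = {0, 3, 4}
Tree: B1–B2, B2–B3, B3–B4
The largest bag has 3 vertices, giving width 2; this decomposition certifies tw(G) ≤ 2. Since 3–2–0–5–3 is a cycle in G, G is not acyclic. Forests are exactly the graphs of treewidth ≤ 1, so tw(G) ≥ 2. Hence tw(G) = 2 exactly.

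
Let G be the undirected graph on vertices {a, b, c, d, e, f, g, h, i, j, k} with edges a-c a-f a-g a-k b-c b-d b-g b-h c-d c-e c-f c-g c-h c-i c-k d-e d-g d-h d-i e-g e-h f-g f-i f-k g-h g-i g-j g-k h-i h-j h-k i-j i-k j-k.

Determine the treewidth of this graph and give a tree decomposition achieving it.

Treewidth 4.
Bags: B1 = {c, g, h, i, k}  B2 = {c, d, g, h, i}  B3 = {b, c, d, g, h}  B4 = {c, f, g, i, k}  B5 = {a, c, f, g, k}  B6 = {g, h, i, j, k}  B7 = {c, d, e, g, h}
Tree: B1–B2, B2–B3, B1–B4, B4–B5, B1–B6, B2–B7

Every bag has size at most 5, so the width is 5 − 1 = 4 and tw(G) ≤ 4. On the other hand G contains the 5-clique {g, h, i, j, k}. A clique must lie in a single bag of any decomposition, so no decomposition can have width below 4. Combining the bounds, tw(G) = 4.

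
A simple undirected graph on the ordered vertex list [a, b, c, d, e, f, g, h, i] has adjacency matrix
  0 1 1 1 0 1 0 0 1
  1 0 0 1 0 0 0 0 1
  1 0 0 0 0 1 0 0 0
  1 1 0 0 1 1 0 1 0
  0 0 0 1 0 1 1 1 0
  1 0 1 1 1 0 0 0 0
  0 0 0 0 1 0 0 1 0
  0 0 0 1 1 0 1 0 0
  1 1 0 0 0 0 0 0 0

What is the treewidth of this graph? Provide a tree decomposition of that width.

Treewidth 2.
One such decomposition:
Bags: B1 = {e, g, h}  B2 = {d, e, h}  B3 = {d, e, f}  B4 = {a, d, f}  B5 = {a, b, d}  B6 = {a, c, f}  B7 = {a, b, i}
Tree: B1–B2, B2–B3, B3–B4, B4–B5, B4–B6, B5–B7

Each bag holds 3 vertices, so the decomposition has width 2, which upper-bounds the treewidth. For the lower bound, the 3 vertices {d, e, h} are pairwise adjacent, and any tree decomposition puts a clique entirely inside one bag — forcing width ≥ 2. Hence tw(G) = 2 exactly.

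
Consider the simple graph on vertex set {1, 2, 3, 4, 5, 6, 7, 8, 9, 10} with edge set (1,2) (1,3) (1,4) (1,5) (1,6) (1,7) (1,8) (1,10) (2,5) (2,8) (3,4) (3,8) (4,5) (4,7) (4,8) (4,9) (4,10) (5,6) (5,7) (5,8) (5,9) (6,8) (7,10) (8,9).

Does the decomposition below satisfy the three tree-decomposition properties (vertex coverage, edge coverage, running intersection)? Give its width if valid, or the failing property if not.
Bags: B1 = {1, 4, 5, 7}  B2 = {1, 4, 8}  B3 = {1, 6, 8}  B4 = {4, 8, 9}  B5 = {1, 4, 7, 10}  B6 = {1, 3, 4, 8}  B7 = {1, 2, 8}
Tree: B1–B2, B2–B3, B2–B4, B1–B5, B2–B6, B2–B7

A tree decomposition must satisfy three properties: every vertex lies in some bag; for every edge, both endpoints lie together in some bag; and for every vertex, the bags containing it form a connected subtree. Here edge (5,8) lies in no bag, so the decomposition is invalid.

No — edge (5,8) lies in no bag.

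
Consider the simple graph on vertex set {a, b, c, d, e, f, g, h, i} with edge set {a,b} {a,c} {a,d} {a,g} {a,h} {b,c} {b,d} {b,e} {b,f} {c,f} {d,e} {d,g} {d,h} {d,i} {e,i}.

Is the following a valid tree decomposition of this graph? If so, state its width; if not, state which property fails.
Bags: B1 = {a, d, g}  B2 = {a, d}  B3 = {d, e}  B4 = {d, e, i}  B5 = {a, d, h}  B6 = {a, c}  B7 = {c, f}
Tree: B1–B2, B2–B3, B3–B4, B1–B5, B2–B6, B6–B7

A tree decomposition must satisfy three properties: every vertex lies in some bag; for every edge, both endpoints lie together in some bag; and for every vertex, the bags containing it form a connected subtree. Here vertex b appears in no bag, so the decomposition is invalid.

No — vertex b appears in no bag.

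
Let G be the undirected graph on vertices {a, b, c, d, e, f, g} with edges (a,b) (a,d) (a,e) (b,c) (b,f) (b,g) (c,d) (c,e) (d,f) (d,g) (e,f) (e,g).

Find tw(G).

3

A width-3 tree decomposition is:
Bags: B1 = {a, b, d, e}  B2 = {b, c, d, e}  B3 = {b, d, e, f}  B4 = {b, d, e, g}
Tree: B1–B2, B2–B3, B3–B4
The largest bag has 4 vertices, giving width 3; this decomposition certifies tw(G) ≤ 3. For the lower bound: the 4 vertex sets {a,b}, {c,d}, {e}, {f} are disjoint, each induces a connected subgraph, and every pair is joined by at least one edge of G. Contracting each set to a single vertex therefore yields K_{4} as a minor, and since treewidth is minor-monotone, tw(G) ≥ tw(K_{4}) = 3. The upper and lower bounds meet at 3, so that is the treewidth.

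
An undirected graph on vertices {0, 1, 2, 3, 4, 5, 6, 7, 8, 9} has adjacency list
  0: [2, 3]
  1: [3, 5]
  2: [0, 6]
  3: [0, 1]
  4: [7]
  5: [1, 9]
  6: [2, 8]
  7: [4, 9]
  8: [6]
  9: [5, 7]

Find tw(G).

1

A width-1 tree decomposition is:
Bags: B1 = {6, 8}  B2 = {2, 6}  B3 = {0, 2}  B4 = {0, 3}  B5 = {1, 3}  B6 = {1, 5}  B7 = {5, 9}  B8 = {7, 9}  B9 = {4, 7}
Tree: B1–B2, B2–B3, B3–B4, B4–B5, B5–B6, B6–B7, B7–B8, B8–B9
Every bag has size at most 2, so the width is 2 − 1 = 1 and tw(G) ≤ 1. G has an edge, so its treewidth is at least 1. Hence tw(G) = 1 exactly.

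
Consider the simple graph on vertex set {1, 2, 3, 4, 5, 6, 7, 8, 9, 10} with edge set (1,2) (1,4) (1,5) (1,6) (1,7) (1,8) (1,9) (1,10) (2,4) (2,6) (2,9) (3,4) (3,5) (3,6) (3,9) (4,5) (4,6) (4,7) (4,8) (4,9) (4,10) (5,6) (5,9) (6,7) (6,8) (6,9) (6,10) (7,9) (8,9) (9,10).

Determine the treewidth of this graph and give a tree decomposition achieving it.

The largest bag has 5 vertices, giving width 4; this decomposition certifies tw(G) ≤ 4. Conversely, {1, 2, 4, 6, 9} is a clique of size 5, and the vertices of any clique must share a bag in every tree decomposition; so some bag has ≥ 5 vertices and tw(G) ≥ 4. Combining the bounds, tw(G) = 4.

Treewidth 4.
One optimal decomposition is:
Bags: B1 = {1, 2, 4, 6, 9}  B2 = {1, 4, 5, 6, 9}  B3 = {1, 4, 6, 7, 9}  B4 = {1, 4, 6, 8, 9}  B5 = {1, 4, 6, 9, 10}  B6 = {3, 4, 5, 6, 9}
Tree: B1–B2, B2–B3, B1–B4, B1–B5, B2–B6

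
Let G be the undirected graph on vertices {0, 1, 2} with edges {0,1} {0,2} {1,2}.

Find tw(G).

2

A width-2 tree decomposition is:
Bags: B1 = {0, 1, 2}
Tree: (single bag)
With just one bag of size 3, the width is 3 − 1 = 2, so tw(G) ≤ 2. For the lower bound, the 3 vertices {0, 1, 2} are pairwise adjacent, and any tree decomposition puts a clique entirely inside one bag — forcing width ≥ 2. The upper and lower bounds meet at 2, so that is the treewidth.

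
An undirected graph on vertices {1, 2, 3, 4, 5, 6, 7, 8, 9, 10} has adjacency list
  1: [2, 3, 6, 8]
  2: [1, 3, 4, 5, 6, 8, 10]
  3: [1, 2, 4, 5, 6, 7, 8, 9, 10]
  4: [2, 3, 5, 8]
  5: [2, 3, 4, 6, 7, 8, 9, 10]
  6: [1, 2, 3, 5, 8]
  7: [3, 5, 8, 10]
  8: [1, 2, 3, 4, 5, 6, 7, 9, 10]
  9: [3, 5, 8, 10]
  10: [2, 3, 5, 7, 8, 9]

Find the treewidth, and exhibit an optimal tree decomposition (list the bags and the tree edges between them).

The largest bag has 5 vertices, giving width 4; this decomposition certifies tw(G) ≤ 4. Conversely, {1, 2, 3, 6, 8} is a clique of size 5, and the vertices of any clique must share a bag in every tree decomposition; so some bag has ≥ 5 vertices and tw(G) ≥ 4. The upper and lower bounds meet at 4, so that is the treewidth.

Treewidth 4.
One optimal decomposition is:
Bags: B1 = {3, 5, 7, 8, 10}  B2 = {2, 3, 5, 8, 10}  B3 = {3, 5, 8, 9, 10}  B4 = {2, 3, 5, 6, 8}  B5 = {2, 3, 4, 5, 8}  B6 = {1, 2, 3, 6, 8}
Tree: B1–B2, B2–B3, B2–B4, B4–B5, B4–B6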